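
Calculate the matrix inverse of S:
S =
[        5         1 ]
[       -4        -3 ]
det(S) = -11
S⁻¹ =
[     3/11      1/11 ]
[    -4/11     -5/11 ]

For a 2×2 matrix S = [[a, b], [c, d]] with det(S) ≠ 0, S⁻¹ = (1/det(S)) * [[d, -b], [-c, a]].
det(S) = (5)*(-3) - (1)*(-4) = -15 + 4 = -11.
S⁻¹ = (1/-11) * [[-3, -1], [4, 5]].
Dividing each entry by -11 and reducing:
S⁻¹ =
[     3/11      1/11 ]
[    -4/11     -5/11 ]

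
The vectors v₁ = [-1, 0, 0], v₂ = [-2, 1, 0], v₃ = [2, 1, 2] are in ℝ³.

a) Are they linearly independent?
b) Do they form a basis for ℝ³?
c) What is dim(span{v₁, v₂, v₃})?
Yes independent, yes basis, dim = 3

Stack v₁, v₂, v₃ as rows of a 3×3 matrix.
[[-1, 0, 0]; [-2, 1, 0]; [2, 1, 2]] is already lower triangular with nonzero diagonal entries (-1, 1, 2), so its determinant is the product of the diagonal entries, det = (-1)·(1)·(2) = -2 ≠ 0, and the rows are linearly independent.
Three linearly independent vectors in ℝ³ form a basis for ℝ³, so dim(span{v₁,v₂,v₃}) = 3.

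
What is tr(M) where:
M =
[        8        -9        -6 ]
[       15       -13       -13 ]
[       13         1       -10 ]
tr(M) = 8 - 13 - 10 = -15

The trace of a square matrix is the sum of its diagonal entries.
Diagonal entries of M: M[0][0] = 8, M[1][1] = -13, M[2][2] = -10.
tr(M) = 8 - 13 - 10 = -15.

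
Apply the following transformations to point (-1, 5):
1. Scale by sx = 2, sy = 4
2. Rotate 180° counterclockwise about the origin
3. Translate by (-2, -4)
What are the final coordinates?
(0, -24)

Step 1: Scale → (-2, 20)
Step 2: Rotate 180° → (2, -20)
Step 3: Translate → (0, -24)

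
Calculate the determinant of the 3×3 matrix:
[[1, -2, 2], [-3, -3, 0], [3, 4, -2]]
12

Expansion along first row:
det = 1·det([[-3,0],[4,-2]]) - -2·det([[-3,0],[3,-2]]) + 2·det([[-3,-3],[3,4]])
    = 1·(-3·-2 - 0·4) - -2·(-3·-2 - 0·3) + 2·(-3·4 - -3·3)
    = 1·6 - -2·6 + 2·-3
    = 6 + 12 + -6 = 12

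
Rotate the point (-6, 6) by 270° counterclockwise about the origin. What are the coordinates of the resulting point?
(6, 6)

Rotation matrix R(θ) = [[cos θ, -sin θ], [sin θ, cos θ]]; for θ = 270°:
R = [[0, 1], [-1, 0]]
Result: R × [-6, 6]ᵀ = [0·-6 + (1)·6, -1·-6 + (0)·6]ᵀ = (6, 6)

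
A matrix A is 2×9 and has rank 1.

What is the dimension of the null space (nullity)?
8

The rank-nullity theorem for an m×n matrix states:
rank(A) + nullity(A) = n (the number of columns).
Here n = 9 and rank(A) = 1, so nullity(A) = 9 - 1 = 8.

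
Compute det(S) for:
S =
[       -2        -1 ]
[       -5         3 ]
det(S) = -11

For a 2×2 matrix [[a, b], [c, d]], det = a*d - b*c.
det(S) = (-2)*(3) - (-1)*(-5) = -6 - 5 = -11.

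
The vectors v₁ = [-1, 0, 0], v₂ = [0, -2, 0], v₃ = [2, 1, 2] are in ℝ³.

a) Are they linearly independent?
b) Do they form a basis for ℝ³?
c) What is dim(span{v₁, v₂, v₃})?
Yes independent, yes basis, dim = 3

Stack v₁, v₂, v₃ as rows of a 3×3 matrix.
[[-1, 0, 0]; [0, -2, 0]; [2, 1, 2]] is already lower triangular with nonzero diagonal entries (-1, -2, 2), so its determinant is the product of the diagonal entries, det = (-1)·(-2)·(2) = 4 ≠ 0, and the rows are linearly independent.
Three linearly independent vectors in ℝ³ form a basis for ℝ³, so dim(span{v₁,v₂,v₃}) = 3.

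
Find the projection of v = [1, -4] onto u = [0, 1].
[0, -4]

The projection of v onto u is proj_u(v) = ((v·u) / (u·u)) · u.
v·u = (1)*(0) + (-4)*(1) = -4.
u·u = (0)*(0) + (1)*(1) = 1.
coefficient = -4 / 1 = -4.
proj_u(v) = -4 · [0, 1] = [0, -4].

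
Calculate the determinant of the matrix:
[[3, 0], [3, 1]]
3

For a 2×2 matrix [[a, b], [c, d]], det = ad - bc
det = (3)(1) - (0)(3) = 3 - 0 = 3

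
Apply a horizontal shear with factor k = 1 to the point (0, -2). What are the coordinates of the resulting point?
(-2, -2)

Shear matrix for horizontal shear with factor k = 1:
[[1, 1], [0, 1]]
Result: (0, -2) → (-2, -2)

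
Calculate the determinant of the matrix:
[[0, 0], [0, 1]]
0

For a 2×2 matrix [[a, b], [c, d]], det = ad - bc
det = (0)(1) - (0)(0) = 0 - 0 = 0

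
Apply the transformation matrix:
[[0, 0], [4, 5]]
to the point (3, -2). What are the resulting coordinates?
(0, 2)

Matrix multiplication:
[[0, 0], [4, 5]] × [3, -2]ᵀ
= [0×3 + 0×-2, 4×3 + 5×-2]ᵀ
= [0.0000, 2.0000]ᵀ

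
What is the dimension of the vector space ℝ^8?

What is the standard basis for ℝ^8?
Dimension = 8; standard basis = {e_1, e_2, e_3, …, e_8}

ℝ^8 is the space of 8-tuples of real numbers; its dimension is 8.
The standard basis consists of 8 vectors: e_1, e_2, e_3, …, e_8, where e_i is the vector with 1 in position i and 0 elsewhere.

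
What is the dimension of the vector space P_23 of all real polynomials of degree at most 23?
Dimension = 24

A polynomial of degree at most 23 can be written as a₀ + a₁x + a₂x² + … + a_23x^23, with 24 free coefficients a₀, …, a_23.
The set {1, x, x², …, x^23} is a basis: it spans P_23 (every such polynomial is a linear combination of these) and is linearly independent (a polynomial is zero iff all its coefficients are zero).
Therefore dim(P_23) = 23 + 1 = 24.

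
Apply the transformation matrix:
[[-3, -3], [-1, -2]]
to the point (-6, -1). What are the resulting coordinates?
(21, 8)

Matrix multiplication:
[[-3, -3], [-1, -2]] × [-6, -1]ᵀ
= [-3×-6 + -3×-1, -1×-6 + -2×-1]ᵀ
= [21.0000, 8.0000]ᵀ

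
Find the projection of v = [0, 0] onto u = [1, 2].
[0, 0]

The projection of v onto u is proj_u(v) = ((v·u) / (u·u)) · u.
v·u = (0)*(1) + (0)*(2) = 0.
u·u = (1)*(1) + (2)*(2) = 5.
coefficient = 0 / 5 = 0.
proj_u(v) = 0 · [1, 2] = [0, 0].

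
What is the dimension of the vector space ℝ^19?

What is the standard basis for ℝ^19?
Dimension = 19; standard basis = {e_1, e_2, e_3, …, e_19}

ℝ^19 is the space of 19-tuples of real numbers; its dimension is 19.
The standard basis consists of 19 vectors: e_1, e_2, e_3, …, e_19, where e_i is the vector with 1 in position i and 0 elsewhere.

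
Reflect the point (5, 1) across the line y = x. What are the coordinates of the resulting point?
(1, 5)

Reflection across line y = x: (5, 1) → (1, 5)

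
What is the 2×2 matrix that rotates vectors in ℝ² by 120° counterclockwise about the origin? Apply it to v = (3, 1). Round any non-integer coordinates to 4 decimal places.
R = [[-1/2, -√3/2], [√3/2, -1/2]]; R·v = (-2.3660, 2.0981)

A counterclockwise rotation by angle θ in ℝ² has matrix R(θ) = [[cos θ, -sin θ], [sin θ, cos θ]].
For θ = 120°: cos θ = -1/2, sin θ = √3/2.
R(120°) = [[-1/2, -√3/2], [√3/2, -1/2]].
R·v = [-1/2·3 + (-√3/2)·1, √3/2·3 + -1/2·1] = (-2.3660, 2.0981).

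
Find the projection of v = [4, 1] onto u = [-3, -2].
[42/13, 28/13]

The projection of v onto u is proj_u(v) = ((v·u) / (u·u)) · u.
v·u = (4)*(-3) + (1)*(-2) = -14.
u·u = (-3)*(-3) + (-2)*(-2) = 13.
coefficient = -14 / 13 = -14/13.
proj_u(v) = -14/13 · [-3, -2] = [42/13, 28/13].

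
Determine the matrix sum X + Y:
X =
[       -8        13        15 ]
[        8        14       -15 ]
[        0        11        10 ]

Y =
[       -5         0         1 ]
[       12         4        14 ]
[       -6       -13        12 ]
X + Y =
[      -13        13        16 ]
[       20        18        -1 ]
[       -6        -2        22 ]

Matrix addition is elementwise: (X+Y)[i][j] = X[i][j] + Y[i][j].
  (X+Y)[0][0] = (-8) + (-5) = -13
  (X+Y)[0][1] = (13) + (0) = 13
  (X+Y)[0][2] = (15) + (1) = 16
  (X+Y)[1][0] = (8) + (12) = 20
  (X+Y)[1][1] = (14) + (4) = 18
  (X+Y)[1][2] = (-15) + (14) = -1
  (X+Y)[2][0] = (0) + (-6) = -6
  (X+Y)[2][1] = (11) + (-13) = -2
  (X+Y)[2][2] = (10) + (12) = 22
X + Y =
[      -13        13        16 ]
[       20        18        -1 ]
[       -6        -2        22 ]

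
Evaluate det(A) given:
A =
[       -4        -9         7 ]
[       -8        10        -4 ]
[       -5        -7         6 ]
det(A) = 2

Expand along row 0 (cofactor expansion): det(A) = a*(e*i - f*h) - b*(d*i - f*g) + c*(d*h - e*g), where the 3×3 is [[a, b, c], [d, e, f], [g, h, i]].
Minor M_00 = (10)*(6) - (-4)*(-7) = 60 - 28 = 32.
Minor M_01 = (-8)*(6) - (-4)*(-5) = -48 - 20 = -68.
Minor M_02 = (-8)*(-7) - (10)*(-5) = 56 + 50 = 106.
det(A) = (-4)*(32) - (-9)*(-68) + (7)*(106) = -128 - 612 + 742 = 2.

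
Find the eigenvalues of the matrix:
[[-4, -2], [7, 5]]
λ = -2 and λ = 3

Characteristic equation: det(A - λI) = 0
λ² - (trace)λ + (det) = 0
λ² - (1)λ + (-6) = 0
λ² - 1λ - 6 = 0
Solving: λ = -2, 3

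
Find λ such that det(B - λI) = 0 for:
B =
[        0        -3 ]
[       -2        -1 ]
λ = -3, 2

Solve det(B - λI) = 0. For a 2×2 matrix the characteristic equation is λ² - (trace)λ + det = 0.
trace(B) = a + d = 0 - 1 = -1.
det(B) = a*d - b*c = (0)*(-1) - (-3)*(-2) = 0 - 6 = -6.
Characteristic equation: λ² - (-1)λ + (-6) = 0.
Discriminant = (-1)² - 4*(-6) = 1 + 24 = 25.
λ = (-1 ± √25) / 2 = (-1 ± 5) / 2 = -3, 2.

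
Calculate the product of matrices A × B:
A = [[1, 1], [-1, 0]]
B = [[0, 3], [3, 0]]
[[3, 3], [0, -3]]

Matrix multiplication:
C[0][0] = 1×0 + 1×3 = 3
C[0][1] = 1×3 + 1×0 = 3
C[1][0] = -1×0 + 0×3 = 0
C[1][1] = -1×3 + 0×0 = -3
Result: [[3, 3], [0, -3]]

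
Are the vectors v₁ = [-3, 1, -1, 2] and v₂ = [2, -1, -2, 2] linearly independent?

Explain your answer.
Yes, linearly independent

Two vectors are linearly dependent iff one is a scalar multiple of the other.
No single scalar k satisfies v₂ = k·v₁ (the ratios of corresponding entries disagree), so v₁ and v₂ are linearly independent.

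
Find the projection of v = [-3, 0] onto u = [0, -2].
[0, 0]

The projection of v onto u is proj_u(v) = ((v·u) / (u·u)) · u.
v·u = (-3)*(0) + (0)*(-2) = 0.
u·u = (0)*(0) + (-2)*(-2) = 4.
coefficient = 0 / 4 = 0.
proj_u(v) = 0 · [0, -2] = [0, 0].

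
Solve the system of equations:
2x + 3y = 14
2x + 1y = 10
x = 4, y = 2

Use elimination (row reduction):
Equation 1: 2x + 3y = 14.
Equation 2: 2x + 1y = 10.
Multiply Eq1 by 2 and Eq2 by 2: 4x + 6y = 28;  4x + 2y = 20.
Subtract: (-4)y = -8, so y = 2.
Back-substitute into Eq1: 2x + 3*(2) = 14, so x = 4.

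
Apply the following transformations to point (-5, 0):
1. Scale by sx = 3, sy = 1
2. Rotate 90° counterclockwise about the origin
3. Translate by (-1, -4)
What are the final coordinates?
(-1, -19)

Step 1: Scale → (-15, 0)
Step 2: Rotate 90° → (0, -15)
Step 3: Translate → (-1, -19)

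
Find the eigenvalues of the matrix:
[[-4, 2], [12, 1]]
λ = -7 and λ = 4

Characteristic equation: det(A - λI) = 0
λ² - (trace)λ + (det) = 0
λ² - (-3)λ + (-28) = 0
λ² + 3λ - 28 = 0
Solving: λ = -7, 4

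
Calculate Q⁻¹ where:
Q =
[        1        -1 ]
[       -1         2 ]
det(Q) = 1
Q⁻¹ =
[        2         1 ]
[        1         1 ]

For a 2×2 matrix Q = [[a, b], [c, d]] with det(Q) ≠ 0, Q⁻¹ = (1/det(Q)) * [[d, -b], [-c, a]].
det(Q) = (1)*(2) - (-1)*(-1) = 2 - 1 = 1.
Q⁻¹ = (1/1) * [[2, 1], [1, 1]].
Dividing each entry by 1 and reducing:
Q⁻¹ =
[        2         1 ]
[        1         1 ]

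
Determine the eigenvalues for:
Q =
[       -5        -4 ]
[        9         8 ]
λ = -1, 4

Solve det(Q - λI) = 0. For a 2×2 matrix the characteristic equation is λ² - (trace)λ + det = 0.
trace(Q) = a + d = -5 + 8 = 3.
det(Q) = a*d - b*c = (-5)*(8) - (-4)*(9) = -40 + 36 = -4.
Characteristic equation: λ² - (3)λ + (-4) = 0.
Discriminant = (3)² - 4*(-4) = 9 + 16 = 25.
λ = (3 ± √25) / 2 = (3 ± 5) / 2 = -1, 4.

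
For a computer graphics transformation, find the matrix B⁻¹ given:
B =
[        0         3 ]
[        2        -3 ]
det(B) = -6
B⁻¹ =
[      1/2       1/2 ]
[      1/3         0 ]

For a 2×2 matrix B = [[a, b], [c, d]] with det(B) ≠ 0, B⁻¹ = (1/det(B)) * [[d, -b], [-c, a]].
det(B) = (0)*(-3) - (3)*(2) = 0 - 6 = -6.
B⁻¹ = (1/-6) * [[-3, -3], [-2, 0]].
Dividing each entry by -6 and reducing:
B⁻¹ =
[      1/2       1/2 ]
[      1/3         0 ]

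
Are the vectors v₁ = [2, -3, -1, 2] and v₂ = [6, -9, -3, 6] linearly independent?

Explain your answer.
No, linearly dependent (v₂ = 3·v₁)

Check whether there is a scalar k with v₂ = k·v₁.
Comparing components, k = 3 satisfies 3·[2, -3, -1, 2] = [6, -9, -3, 6].
Since v₂ is a scalar multiple of v₁, the two vectors are linearly dependent.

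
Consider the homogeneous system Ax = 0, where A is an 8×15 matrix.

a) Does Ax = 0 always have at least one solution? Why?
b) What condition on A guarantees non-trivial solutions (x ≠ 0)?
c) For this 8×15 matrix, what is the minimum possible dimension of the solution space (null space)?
a) Yes, x = 0 is always a solution. b) When A has linearly dependent columns (rank < n). c) Minimum nullity = 7.

a) x = 0 satisfies A·0 = 0, so the zero vector is always a solution.
b) Non-trivial solutions exist iff the columns of A are linearly dependent, equivalently rank(A) < n (the number of columns).
c) By rank-nullity, rank(A) + nullity(A) = n = 15. Since A has only 8 rows, rank(A) ≤ 8, so nullity(A) ≥ 15 - 8 = 7.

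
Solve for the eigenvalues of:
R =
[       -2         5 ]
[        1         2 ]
λ = -3, 3

Solve det(R - λI) = 0. For a 2×2 matrix the characteristic equation is λ² - (trace)λ + det = 0.
trace(R) = a + d = -2 + 2 = 0.
det(R) = a*d - b*c = (-2)*(2) - (5)*(1) = -4 - 5 = -9.
Characteristic equation: λ² - (0)λ + (-9) = 0.
Discriminant = (0)² - 4*(-9) = 0 + 36 = 36.
λ = (0 ± √36) / 2 = (0 ± 6) / 2 = -3, 3.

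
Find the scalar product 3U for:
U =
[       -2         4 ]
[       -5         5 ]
3U =
[       -6        12 ]
[      -15        15 ]

Scalar multiplication is elementwise: (3U)[i][j] = 3 * U[i][j].
  (3U)[0][0] = 3 * (-2) = -6
  (3U)[0][1] = 3 * (4) = 12
  (3U)[1][0] = 3 * (-5) = -15
  (3U)[1][1] = 3 * (5) = 15
3U =
[       -6        12 ]
[      -15        15 ]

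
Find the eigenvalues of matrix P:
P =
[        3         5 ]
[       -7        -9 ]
λ = -4, -2

Solve det(P - λI) = 0. For a 2×2 matrix the characteristic equation is λ² - (trace)λ + det = 0.
trace(P) = a + d = 3 - 9 = -6.
det(P) = a*d - b*c = (3)*(-9) - (5)*(-7) = -27 + 35 = 8.
Characteristic equation: λ² - (-6)λ + (8) = 0.
Discriminant = (-6)² - 4*(8) = 36 - 32 = 4.
λ = (-6 ± √4) / 2 = (-6 ± 2) / 2 = -4, -2.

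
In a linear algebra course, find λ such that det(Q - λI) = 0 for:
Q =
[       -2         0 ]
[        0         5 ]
λ = -2, 5

Solve det(Q - λI) = 0. For a 2×2 matrix the characteristic equation is λ² - (trace)λ + det = 0.
trace(Q) = a + d = -2 + 5 = 3.
det(Q) = a*d - b*c = (-2)*(5) - (0)*(0) = -10 - 0 = -10.
Characteristic equation: λ² - (3)λ + (-10) = 0.
Discriminant = (3)² - 4*(-10) = 9 + 40 = 49.
λ = (3 ± √49) / 2 = (3 ± 7) / 2 = -2, 5.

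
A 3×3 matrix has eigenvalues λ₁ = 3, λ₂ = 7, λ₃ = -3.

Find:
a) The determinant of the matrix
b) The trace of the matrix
det = -63, trace = 7

Two standard eigenvalue identities:
- det(A) equals the product of the eigenvalues (counted with multiplicity).
- trace(A) equals the sum of the eigenvalues.
det(A) = (3)*(7)*(-3) = -63.
trace(A) = 3 + 7 - 3 = 7.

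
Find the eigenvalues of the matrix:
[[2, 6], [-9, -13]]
λ = -7 and λ = -4

Characteristic equation: det(A - λI) = 0
λ² - (trace)λ + (det) = 0
λ² - (-11)λ + (28) = 0
λ² + 11λ + 28 = 0
Solving: λ = -7, -4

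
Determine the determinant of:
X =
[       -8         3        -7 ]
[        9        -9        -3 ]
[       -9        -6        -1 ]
det(X) = 1125

Expand along row 0 (cofactor expansion): det(X) = a*(e*i - f*h) - b*(d*i - f*g) + c*(d*h - e*g), where the 3×3 is [[a, b, c], [d, e, f], [g, h, i]].
Minor M_00 = (-9)*(-1) - (-3)*(-6) = 9 - 18 = -9.
Minor M_01 = (9)*(-1) - (-3)*(-9) = -9 - 27 = -36.
Minor M_02 = (9)*(-6) - (-9)*(-9) = -54 - 81 = -135.
det(X) = (-8)*(-9) - (3)*(-36) + (-7)*(-135) = 72 + 108 + 945 = 1125.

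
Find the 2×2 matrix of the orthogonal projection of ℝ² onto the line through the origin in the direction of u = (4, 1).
[[16/17, 4/17], [4/17, 1/17]]

The orthogonal projection onto the line spanned by a nonzero vector u = (a, b) has matrix P = (u uᵀ) / (uᵀ u) = (1/(a² + b²)) · [[a², ab], [ab, b²]].
Here u = (4, 1), so a² + b² = 16 + 1 = 17.
P = (1/17) · [[16, 4], [4, 1]] = [[16/17, 4/17], [4/17, 1/17]].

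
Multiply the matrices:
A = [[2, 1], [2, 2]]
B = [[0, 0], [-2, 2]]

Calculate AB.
[[-2, 2], [-4, 4]]

Each entry (i,j) of AB = sum over k of A[i][k]*B[k][j].
(AB)[0][0] = (2)*(0) + (1)*(-2) = -2
(AB)[0][1] = (2)*(0) + (1)*(2) = 2
(AB)[1][0] = (2)*(0) + (2)*(-2) = -4
(AB)[1][1] = (2)*(0) + (2)*(2) = 4
AB = [[-2, 2], [-4, 4]]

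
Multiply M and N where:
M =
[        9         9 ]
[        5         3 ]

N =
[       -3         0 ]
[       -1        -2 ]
MN =
[      -36       -18 ]
[      -18        -6 ]

Matrix multiplication: (MN)[i][j] = sum over k of M[i][k] * N[k][j].
  (MN)[0][0] = (9)*(-3) + (9)*(-1) = -36
  (MN)[0][1] = (9)*(0) + (9)*(-2) = -18
  (MN)[1][0] = (5)*(-3) + (3)*(-1) = -18
  (MN)[1][1] = (5)*(0) + (3)*(-2) = -6
MN =
[      -36       -18 ]
[      -18        -6 ]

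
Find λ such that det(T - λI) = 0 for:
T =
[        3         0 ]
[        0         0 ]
λ = 0, 3

Solve det(T - λI) = 0. For a 2×2 matrix the characteristic equation is λ² - (trace)λ + det = 0.
trace(T) = a + d = 3 + 0 = 3.
det(T) = a*d - b*c = (3)*(0) - (0)*(0) = 0 - 0 = 0.
Characteristic equation: λ² - (3)λ + (0) = 0.
Discriminant = (3)² - 4*(0) = 9 - 0 = 9.
λ = (3 ± √9) / 2 = (3 ± 3) / 2 = 0, 3.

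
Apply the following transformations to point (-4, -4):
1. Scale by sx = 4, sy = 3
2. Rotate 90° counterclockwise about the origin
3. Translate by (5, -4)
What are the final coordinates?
(17, -20)

Step 1: Scale → (-16, -12)
Step 2: Rotate 90° → (12, -16)
Step 3: Translate → (17, -20)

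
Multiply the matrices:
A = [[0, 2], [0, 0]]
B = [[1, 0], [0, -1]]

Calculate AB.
[[0, -2], [0, 0]]

Each entry (i,j) of AB = sum over k of A[i][k]*B[k][j].
(AB)[0][0] = (0)*(1) + (2)*(0) = 0
(AB)[0][1] = (0)*(0) + (2)*(-1) = -2
(AB)[1][0] = (0)*(1) + (0)*(0) = 0
(AB)[1][1] = (0)*(0) + (0)*(-1) = 0
AB = [[0, -2], [0, 0]]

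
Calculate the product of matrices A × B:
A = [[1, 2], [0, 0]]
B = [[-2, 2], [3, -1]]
[[4, 0], [0, 0]]

Matrix multiplication:
C[0][0] = 1×-2 + 2×3 = 4
C[0][1] = 1×2 + 2×-1 = 0
C[1][0] = 0×-2 + 0×3 = 0
C[1][1] = 0×2 + 0×-1 = 0
Result: [[4, 0], [0, 0]]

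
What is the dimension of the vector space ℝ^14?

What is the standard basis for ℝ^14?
Dimension = 14; standard basis = {e_1, e_2, e_3, …, e_14}

ℝ^14 is the space of 14-tuples of real numbers; its dimension is 14.
The standard basis consists of 14 vectors: e_1, e_2, e_3, …, e_14, where e_i is the vector with 1 in position i and 0 elsewhere.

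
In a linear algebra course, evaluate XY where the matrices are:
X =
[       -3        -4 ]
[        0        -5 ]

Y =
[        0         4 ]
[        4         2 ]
XY =
[      -16       -20 ]
[      -20       -10 ]

Matrix multiplication: (XY)[i][j] = sum over k of X[i][k] * Y[k][j].
  (XY)[0][0] = (-3)*(0) + (-4)*(4) = -16
  (XY)[0][1] = (-3)*(4) + (-4)*(2) = -20
  (XY)[1][0] = (0)*(0) + (-5)*(4) = -20
  (XY)[1][1] = (0)*(4) + (-5)*(2) = -10
XY =
[      -16       -20 ]
[      -20       -10 ]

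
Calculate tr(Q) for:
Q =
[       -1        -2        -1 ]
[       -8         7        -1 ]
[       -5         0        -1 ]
tr(Q) = -1 + 7 - 1 = 5

The trace of a square matrix is the sum of its diagonal entries.
Diagonal entries of Q: Q[0][0] = -1, Q[1][1] = 7, Q[2][2] = -1.
tr(Q) = -1 + 7 - 1 = 5.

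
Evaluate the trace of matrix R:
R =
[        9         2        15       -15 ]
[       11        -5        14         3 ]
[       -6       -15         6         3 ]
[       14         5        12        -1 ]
tr(R) = 9 - 5 + 6 - 1 = 9

The trace of a square matrix is the sum of its diagonal entries.
Diagonal entries of R: R[0][0] = 9, R[1][1] = -5, R[2][2] = 6, R[3][3] = -1.
tr(R) = 9 - 5 + 6 - 1 = 9.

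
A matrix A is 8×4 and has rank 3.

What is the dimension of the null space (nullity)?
1

The rank-nullity theorem for an m×n matrix states:
rank(A) + nullity(A) = n (the number of columns).
Here n = 4 and rank(A) = 3, so nullity(A) = 4 - 3 = 1.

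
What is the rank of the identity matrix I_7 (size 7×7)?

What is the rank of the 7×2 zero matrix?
rank(I_7) = 7, rank(0) = 0

The identity I_7 has 7 columns that are the standard basis vectors e_1, …, e_7. These are linearly independent, so all 7 columns are pivots and rank(I_7) = 7.
The 7×2 zero matrix has every entry zero, so every row is the zero row and there are no pivots; rank(0) = 0.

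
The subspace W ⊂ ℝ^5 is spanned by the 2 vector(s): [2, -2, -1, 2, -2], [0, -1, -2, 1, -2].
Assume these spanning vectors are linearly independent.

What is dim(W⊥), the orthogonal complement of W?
dim(W⊥) = 3

For any subspace W of ℝ^n, dim(W) + dim(W⊥) = n (the whole-space dimension).
Here the given 2 vectors are linearly independent, so dim(W) = 2.
Thus dim(W⊥) = n - dim(W) = 5 - 2 = 3.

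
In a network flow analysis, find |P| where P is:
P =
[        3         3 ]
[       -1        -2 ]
det(P) = -3

For a 2×2 matrix [[a, b], [c, d]], det = a*d - b*c.
det(P) = (3)*(-2) - (3)*(-1) = -6 + 3 = -3.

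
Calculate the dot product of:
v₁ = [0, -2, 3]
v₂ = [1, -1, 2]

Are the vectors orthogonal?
8, No

The dot product is the sum of products of corresponding components.
v₁·v₂ = (0)*(1) + (-2)*(-1) + (3)*(2) = 0 + 2 + 6 = 8.
Two vectors are orthogonal iff their dot product is 0; here the dot product is 8, so the vectors are not orthogonal.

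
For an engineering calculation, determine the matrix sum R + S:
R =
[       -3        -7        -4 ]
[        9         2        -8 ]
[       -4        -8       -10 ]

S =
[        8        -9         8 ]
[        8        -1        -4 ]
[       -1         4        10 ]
R + S =
[        5       -16         4 ]
[       17         1       -12 ]
[       -5        -4         0 ]

Matrix addition is elementwise: (R+S)[i][j] = R[i][j] + S[i][j].
  (R+S)[0][0] = (-3) + (8) = 5
  (R+S)[0][1] = (-7) + (-9) = -16
  (R+S)[0][2] = (-4) + (8) = 4
  (R+S)[1][0] = (9) + (8) = 17
  (R+S)[1][1] = (2) + (-1) = 1
  (R+S)[1][2] = (-8) + (-4) = -12
  (R+S)[2][0] = (-4) + (-1) = -5
  (R+S)[2][1] = (-8) + (4) = -4
  (R+S)[2][2] = (-10) + (10) = 0
R + S =
[        5       -16         4 ]
[       17         1       -12 ]
[       -5        -4         0 ]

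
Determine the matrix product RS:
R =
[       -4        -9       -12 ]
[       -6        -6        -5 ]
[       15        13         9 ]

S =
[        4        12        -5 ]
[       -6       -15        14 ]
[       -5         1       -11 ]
RS =
[       98        75        26 ]
[       37        13         1 ]
[      -63        -6         8 ]

Matrix multiplication: (RS)[i][j] = sum over k of R[i][k] * S[k][j].
  (RS)[0][0] = (-4)*(4) + (-9)*(-6) + (-12)*(-5) = 98
  (RS)[0][1] = (-4)*(12) + (-9)*(-15) + (-12)*(1) = 75
  (RS)[0][2] = (-4)*(-5) + (-9)*(14) + (-12)*(-11) = 26
  (RS)[1][0] = (-6)*(4) + (-6)*(-6) + (-5)*(-5) = 37
  (RS)[1][1] = (-6)*(12) + (-6)*(-15) + (-5)*(1) = 13
  (RS)[1][2] = (-6)*(-5) + (-6)*(14) + (-5)*(-11) = 1
  (RS)[2][0] = (15)*(4) + (13)*(-6) + (9)*(-5) = -63
  (RS)[2][1] = (15)*(12) + (13)*(-15) + (9)*(1) = -6
  (RS)[2][2] = (15)*(-5) + (13)*(14) + (9)*(-11) = 8
RS =
[       98        75        26 ]
[       37        13         1 ]
[      -63        -6         8 ]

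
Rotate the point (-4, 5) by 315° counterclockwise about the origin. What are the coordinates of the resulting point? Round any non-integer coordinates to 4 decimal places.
(0.7071, 6.3640)

Rotation matrix R(θ) = [[cos θ, -sin θ], [sin θ, cos θ]]; for θ = 315°:
R = [[√2/2, √2/2], [-√2/2, √2/2]]
Result: R × [-4, 5]ᵀ = [√2/2·-4 + (√2/2)·5, -√2/2·-4 + (√2/2)·5]ᵀ = (0.7071, 6.3640)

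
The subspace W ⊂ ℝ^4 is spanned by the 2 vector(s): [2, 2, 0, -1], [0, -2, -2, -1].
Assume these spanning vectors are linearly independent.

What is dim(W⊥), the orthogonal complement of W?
dim(W⊥) = 2

For any subspace W of ℝ^n, dim(W) + dim(W⊥) = n (the whole-space dimension).
Here the given 2 vectors are linearly independent, so dim(W) = 2.
Thus dim(W⊥) = n - dim(W) = 4 - 2 = 2.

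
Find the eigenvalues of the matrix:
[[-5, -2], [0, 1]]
λ = -5 and λ = 1

Characteristic equation: det(A - λI) = 0
λ² - (trace)λ + (det) = 0
λ² - (-4)λ + (-5) = 0
λ² + 4λ - 5 = 0
Solving: λ = -5, 1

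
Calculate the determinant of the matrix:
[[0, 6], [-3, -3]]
18

For a 2×2 matrix [[a, b], [c, d]], det = ad - bc
det = (0)(-3) - (6)(-3) = 0 - -18 = 18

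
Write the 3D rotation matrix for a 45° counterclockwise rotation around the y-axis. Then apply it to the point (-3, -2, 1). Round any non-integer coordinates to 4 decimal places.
R = [[√2/2, 0, √2/2], [0, 1, 0], [-√2/2, 0, √2/2]]; R·(-3, -2, 1) = (-1.4142, -2.0000, 2.8284)

Rotation matrix for 45° around y-axis:
cos(45°) = √2/2, sin(45°) = √2/2
R = [[√2/2, 0, √2/2], [0, 1, 0], [-√2/2, 0, √2/2]]
Apply to (-3, -2, 1): R·[-3, -2, 1]ᵀ = (-1.4142, -2.0000, 2.8284)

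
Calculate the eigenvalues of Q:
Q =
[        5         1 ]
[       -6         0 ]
λ = 2, 3

Solve det(Q - λI) = 0. For a 2×2 matrix the characteristic equation is λ² - (trace)λ + det = 0.
trace(Q) = a + d = 5 + 0 = 5.
det(Q) = a*d - b*c = (5)*(0) - (1)*(-6) = 0 + 6 = 6.
Characteristic equation: λ² - (5)λ + (6) = 0.
Discriminant = (5)² - 4*(6) = 25 - 24 = 1.
λ = (5 ± √1) / 2 = (5 ± 1) / 2 = 2, 3.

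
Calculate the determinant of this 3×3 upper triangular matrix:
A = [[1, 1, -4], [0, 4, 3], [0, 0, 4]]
16

The determinant of a triangular matrix is the product of its diagonal entries (the off-diagonal entries above the diagonal do not affect it).
det(A) = (1) * (4) * (4) = 16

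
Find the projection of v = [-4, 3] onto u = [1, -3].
[-13/10, 39/10]

The projection of v onto u is proj_u(v) = ((v·u) / (u·u)) · u.
v·u = (-4)*(1) + (3)*(-3) = -13.
u·u = (1)*(1) + (-3)*(-3) = 10.
coefficient = -13 / 10 = -13/10.
proj_u(v) = -13/10 · [1, -3] = [-13/10, 39/10].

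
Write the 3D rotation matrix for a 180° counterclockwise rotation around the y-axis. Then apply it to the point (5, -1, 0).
R = [[-1, 0, 0], [0, 1, 0], [0, 0, -1]]; R·(5, -1, 0) = (-5, -1, 0)

Rotation matrix for 180° around y-axis:
cos(180°) = -1, sin(180°) = 0
R = [[-1, 0, 0], [0, 1, 0], [0, 0, -1]]
Apply to (5, -1, 0): R·[5, -1, 0]ᵀ = (-5, -1, 0)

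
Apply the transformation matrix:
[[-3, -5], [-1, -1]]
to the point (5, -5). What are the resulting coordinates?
(10, 0)

Matrix multiplication:
[[-3, -5], [-1, -1]] × [5, -5]ᵀ
= [-3×5 + -5×-5, -1×5 + -1×-5]ᵀ
= [10.0000, 0.0000]ᵀ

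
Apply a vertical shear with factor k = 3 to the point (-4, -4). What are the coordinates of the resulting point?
(-4, -16)

Shear matrix for vertical shear with factor k = 3:
[[1, 0], [3, 1]]
Result: (-4, -4) → (-4, -16)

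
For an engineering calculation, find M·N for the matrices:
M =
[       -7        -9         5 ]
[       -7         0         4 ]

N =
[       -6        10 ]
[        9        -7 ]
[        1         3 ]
MN =
[      -34         8 ]
[       46       -58 ]

Matrix multiplication: (MN)[i][j] = sum over k of M[i][k] * N[k][j].
  (MN)[0][0] = (-7)*(-6) + (-9)*(9) + (5)*(1) = -34
  (MN)[0][1] = (-7)*(10) + (-9)*(-7) + (5)*(3) = 8
  (MN)[1][0] = (-7)*(-6) + (0)*(9) + (4)*(1) = 46
  (MN)[1][1] = (-7)*(10) + (0)*(-7) + (4)*(3) = -58
MN =
[      -34         8 ]
[       46       -58 ]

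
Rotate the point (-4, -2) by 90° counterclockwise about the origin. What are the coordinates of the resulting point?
(2, -4)

Rotation matrix R(θ) = [[cos θ, -sin θ], [sin θ, cos θ]]; for θ = 90°:
R = [[0, -1], [1, 0]]
Result: R × [-4, -2]ᵀ = [0·-4 + (-1)·-2, 1·-4 + (0)·-2]ᵀ = (2, -4)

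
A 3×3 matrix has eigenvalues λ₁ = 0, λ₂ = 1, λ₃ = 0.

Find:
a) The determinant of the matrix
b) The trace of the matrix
det = 0, trace = 1

Two standard eigenvalue identities:
- det(A) equals the product of the eigenvalues (counted with multiplicity).
- trace(A) equals the sum of the eigenvalues.
det(A) = (0)*(1)*(0) = 0.
trace(A) = 0 + 1 + 0 = 1.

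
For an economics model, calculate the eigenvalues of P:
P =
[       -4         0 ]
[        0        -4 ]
λ = -4, -4

Solve det(P - λI) = 0. For a 2×2 matrix the characteristic equation is λ² - (trace)λ + det = 0.
trace(P) = a + d = -4 - 4 = -8.
det(P) = a*d - b*c = (-4)*(-4) - (0)*(0) = 16 - 0 = 16.
Characteristic equation: λ² - (-8)λ + (16) = 0.
Discriminant = (-8)² - 4*(16) = 64 - 64 = 0.
λ = (-8 ± √0) / 2 = (-8 ± 0) / 2 = -4, -4.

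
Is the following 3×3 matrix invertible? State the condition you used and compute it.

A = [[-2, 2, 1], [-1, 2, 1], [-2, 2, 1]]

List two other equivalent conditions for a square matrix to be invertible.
No, not invertible; det(A) = 0 (two rows are equal, so the rows are linearly dependent). Equivalent conditions (failing for this A): rank(A) < 3; Ax = 0 has non-trivial solutions; 0 is an eigenvalue; the columns are linearly dependent.

To check invertibility, compute det(A).
In this matrix, row 0 and the last row are identical, so one row is a scalar multiple of another and the rows are linearly dependent.
A matrix with linearly dependent rows has det = 0 and is not invertible.
Equivalent failed conditions:
- rank(A) < 3.
- Ax = 0 has non-trivial solutions.
- 0 is an eigenvalue.
- The columns are linearly dependent.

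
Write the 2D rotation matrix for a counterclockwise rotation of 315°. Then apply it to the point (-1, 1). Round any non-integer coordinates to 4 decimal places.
R = [[√2/2, √2/2], [-√2/2, √2/2]]; R·(-1, 1) = (0.0000, 1.4142)

Rotation matrix formula: R(θ) = [[cos θ, -sin θ], [sin θ, cos θ]]
For θ = 315°:
cos(315°) = √2/2
sin(315°) = -√2/2
R = [[√2/2, √2/2], [-√2/2, √2/2]]
Apply to (-1, 1): [√2/2·-1 + (√2/2)·1, -√2/2·-1 + √2/2·1] = (0.0000, 1.4142)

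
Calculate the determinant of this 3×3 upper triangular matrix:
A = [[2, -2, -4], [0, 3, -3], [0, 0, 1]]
6

The determinant of a triangular matrix is the product of its diagonal entries (the off-diagonal entries above the diagonal do not affect it).
det(A) = (2) * (3) * (1) = 6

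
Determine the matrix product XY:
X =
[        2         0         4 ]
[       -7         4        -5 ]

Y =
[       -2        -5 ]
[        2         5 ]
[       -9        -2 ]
XY =
[      -40       -18 ]
[       67        65 ]

Matrix multiplication: (XY)[i][j] = sum over k of X[i][k] * Y[k][j].
  (XY)[0][0] = (2)*(-2) + (0)*(2) + (4)*(-9) = -40
  (XY)[0][1] = (2)*(-5) + (0)*(5) + (4)*(-2) = -18
  (XY)[1][0] = (-7)*(-2) + (4)*(2) + (-5)*(-9) = 67
  (XY)[1][1] = (-7)*(-5) + (4)*(5) + (-5)*(-2) = 65
XY =
[      -40       -18 ]
[       67        65 ]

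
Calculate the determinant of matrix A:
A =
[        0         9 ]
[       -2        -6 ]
det(A) = 18

For a 2×2 matrix [[a, b], [c, d]], det = a*d - b*c.
det(A) = (0)*(-6) - (9)*(-2) = 0 + 18 = 18.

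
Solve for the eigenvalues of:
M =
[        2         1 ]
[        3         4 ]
λ = 1, 5

Solve det(M - λI) = 0. For a 2×2 matrix the characteristic equation is λ² - (trace)λ + det = 0.
trace(M) = a + d = 2 + 4 = 6.
det(M) = a*d - b*c = (2)*(4) - (1)*(3) = 8 - 3 = 5.
Characteristic equation: λ² - (6)λ + (5) = 0.
Discriminant = (6)² - 4*(5) = 36 - 20 = 16.
λ = (6 ± √16) / 2 = (6 ± 4) / 2 = 1, 5.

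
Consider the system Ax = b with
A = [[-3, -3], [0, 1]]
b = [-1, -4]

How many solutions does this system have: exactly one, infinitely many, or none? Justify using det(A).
Exactly one solution

Compute det(A) = (-3)*(1) - (-3)*(0) = -3.
Because det(A) ≠ 0, A is invertible and Ax = b has a unique solution for every b (here x = A⁻¹ b).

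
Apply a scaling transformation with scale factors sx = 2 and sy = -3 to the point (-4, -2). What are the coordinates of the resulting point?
(-8, 6)

Scaling matrix:
[[2, 0], [0, -3]]
Result: (-4 × 2, -2 × -3) = (-8, 6)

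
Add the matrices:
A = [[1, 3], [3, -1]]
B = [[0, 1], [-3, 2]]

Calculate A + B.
[[1, 4], [0, 1]]

Add corresponding elements:
(1)+(0)=1
(3)+(1)=4
(3)+(-3)=0
(-1)+(2)=1
A + B = [[1, 4], [0, 1]]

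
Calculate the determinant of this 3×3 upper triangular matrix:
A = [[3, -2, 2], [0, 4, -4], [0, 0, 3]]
36

The determinant of a triangular matrix is the product of its diagonal entries (the off-diagonal entries above the diagonal do not affect it).
det(A) = (3) * (4) * (3) = 36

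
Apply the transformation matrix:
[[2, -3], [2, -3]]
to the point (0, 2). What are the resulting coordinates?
(-6, -6)

Matrix multiplication:
[[2, -3], [2, -3]] × [0, 2]ᵀ
= [2×0 + -3×2, 2×0 + -3×2]ᵀ
= [-6.0000, -6.0000]ᵀ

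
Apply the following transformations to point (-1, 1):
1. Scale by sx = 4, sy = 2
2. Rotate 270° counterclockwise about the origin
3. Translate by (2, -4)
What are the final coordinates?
(4, 0)

Step 1: Scale → (-4, 2)
Step 2: Rotate 270° → (2, 4)
Step 3: Translate → (4, 0)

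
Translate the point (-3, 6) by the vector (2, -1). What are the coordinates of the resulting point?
(-1, 5)

Translation by (2, -1):
x' = -3 + 2 = -1
y' = 6 + -1 = 5
Homogeneous matrix: [[1, 0, 2], [0, 1, -1], [0, 0, 1]]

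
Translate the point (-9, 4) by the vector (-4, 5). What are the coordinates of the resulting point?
(-13, 9)

Translation by (-4, 5):
x' = -9 + -4 = -13
y' = 4 + 5 = 9
Homogeneous matrix: [[1, 0, -4], [0, 1, 5], [0, 0, 1]]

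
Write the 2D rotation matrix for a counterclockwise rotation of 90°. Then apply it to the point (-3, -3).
R = [[0, -1], [1, 0]]; R·(-3, -3) = (3, -3)

Rotation matrix formula: R(θ) = [[cos θ, -sin θ], [sin θ, cos θ]]
For θ = 90°:
cos(90°) = 0
sin(90°) = 1
R = [[0, -1], [1, 0]]
Apply to (-3, -3): [0·-3 + (-1)·-3, 1·-3 + 0·-3] = (3, -3)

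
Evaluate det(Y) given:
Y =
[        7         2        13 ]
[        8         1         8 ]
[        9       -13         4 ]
det(Y) = -633

Expand along row 0 (cofactor expansion): det(Y) = a*(e*i - f*h) - b*(d*i - f*g) + c*(d*h - e*g), where the 3×3 is [[a, b, c], [d, e, f], [g, h, i]].
Minor M_00 = (1)*(4) - (8)*(-13) = 4 + 104 = 108.
Minor M_01 = (8)*(4) - (8)*(9) = 32 - 72 = -40.
Minor M_02 = (8)*(-13) - (1)*(9) = -104 - 9 = -113.
det(Y) = (7)*(108) - (2)*(-40) + (13)*(-113) = 756 + 80 - 1469 = -633.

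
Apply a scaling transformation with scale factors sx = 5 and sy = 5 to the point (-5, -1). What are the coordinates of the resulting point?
(-25, -5)

Scaling matrix:
[[5, 0], [0, 5]]
Result: (-5 × 5, -1 × 5) = (-25, -5)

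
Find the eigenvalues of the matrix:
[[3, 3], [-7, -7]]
λ = -4 and λ = 0

Characteristic equation: det(A - λI) = 0
λ² - (trace)λ + (det) = 0
λ² - (-4)λ + (0) = 0
λ² + 4λ + 0 = 0
Solving: λ = -4, 0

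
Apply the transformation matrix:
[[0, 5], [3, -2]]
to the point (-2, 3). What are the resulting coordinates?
(15, -12)

Matrix multiplication:
[[0, 5], [3, -2]] × [-2, 3]ᵀ
= [0×-2 + 5×3, 3×-2 + -2×3]ᵀ
= [15.0000, -12.0000]ᵀ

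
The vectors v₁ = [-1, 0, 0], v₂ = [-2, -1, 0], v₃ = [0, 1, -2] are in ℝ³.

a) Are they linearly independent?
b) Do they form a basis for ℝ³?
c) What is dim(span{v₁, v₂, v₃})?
Yes independent, yes basis, dim = 3

Stack v₁, v₂, v₃ as rows of a 3×3 matrix.
[[-1, 0, 0]; [-2, -1, 0]; [0, 1, -2]] is already lower triangular with nonzero diagonal entries (-1, -1, -2), so its determinant is the product of the diagonal entries, det = (-1)·(-1)·(-2) = -2 ≠ 0, and the rows are linearly independent.
Three linearly independent vectors in ℝ³ form a basis for ℝ³, so dim(span{v₁,v₂,v₃}) = 3.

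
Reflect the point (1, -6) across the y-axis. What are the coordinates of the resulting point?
(-1, -6)

Reflection across y-axis: (1, -6) → (-1, -6)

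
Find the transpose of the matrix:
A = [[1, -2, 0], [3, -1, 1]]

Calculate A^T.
[[1, 3], [-2, -1], [0, 1]]

The transpose sends entry (i,j) to (j,i); rows become columns.
Row 0 of A: [1, -2, 0] -> column 0 of A^T.
Row 1 of A: [3, -1, 1] -> column 1 of A^T.
A^T = [[1, 3], [-2, -1], [0, 1]]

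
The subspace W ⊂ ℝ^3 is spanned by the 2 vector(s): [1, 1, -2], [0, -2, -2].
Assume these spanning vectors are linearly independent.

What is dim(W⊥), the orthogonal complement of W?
dim(W⊥) = 1

For any subspace W of ℝ^n, dim(W) + dim(W⊥) = n (the whole-space dimension).
Here the given 2 vectors are linearly independent, so dim(W) = 2.
Thus dim(W⊥) = n - dim(W) = 3 - 2 = 1.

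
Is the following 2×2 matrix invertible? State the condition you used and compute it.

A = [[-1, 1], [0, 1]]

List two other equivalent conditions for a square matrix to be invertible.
Yes, invertible; det(A) = -1 ≠ 0. Equivalent conditions: rank(A) = 2; Ax = 0 has only the trivial solution; 0 is not an eigenvalue; the columns of A are linearly independent.

To check invertibility, compute det(A).
The given matrix is triangular, so det(A) equals the product of its diagonal entries = -1 ≠ 0.
Since det(A) ≠ 0, A is invertible.
Equivalent conditions for a square matrix A to be invertible:
- rank(A) = 2 (full rank).
- The homogeneous system Ax = 0 has only the trivial solution x = 0.
- 0 is not an eigenvalue of A.
- The columns (equivalently rows) of A are linearly independent.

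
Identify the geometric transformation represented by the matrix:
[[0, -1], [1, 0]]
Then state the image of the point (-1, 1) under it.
rotation by 90° counterclockwise; image of (-1, 1) is (-1, -1)

This matches the form [[cos θ, -sin θ], [sin θ, cos θ]] of a rotation matrix; reading off cos θ and sin θ gives the angle.
The matrix [[0, -1], [1, 0]] represents: rotation by 90° counterclockwise.
Applying it to (-1, 1): [0·-1 + -1·1, 1·-1 + 0·1] = (-1, -1).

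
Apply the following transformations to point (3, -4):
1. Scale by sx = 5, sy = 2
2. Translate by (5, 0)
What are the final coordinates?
(20, -8)

Step 1: Scale (3, -4) by (sx, sy) = (5, 2) → (15, -8)
Step 2: Translate by (5, 0) → (20, -8)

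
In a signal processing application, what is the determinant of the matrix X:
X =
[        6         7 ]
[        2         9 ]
det(X) = 40

For a 2×2 matrix [[a, b], [c, d]], det = a*d - b*c.
det(X) = (6)*(9) - (7)*(2) = 54 - 14 = 40.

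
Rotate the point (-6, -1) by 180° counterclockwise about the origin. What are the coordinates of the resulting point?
(6, 1)

Rotation matrix R(θ) = [[cos θ, -sin θ], [sin θ, cos θ]]; for θ = 180°:
R = [[-1, 0], [0, -1]]
Result: R × [-6, -1]ᵀ = [-1·-6 + (0)·-1, 0·-6 + (-1)·-1]ᵀ = (6, 1)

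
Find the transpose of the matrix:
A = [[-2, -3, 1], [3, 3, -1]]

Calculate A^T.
[[-2, 3], [-3, 3], [1, -1]]

The transpose sends entry (i,j) to (j,i); rows become columns.
Row 0 of A: [-2, -3, 1] -> column 0 of A^T.
Row 1 of A: [3, 3, -1] -> column 1 of A^T.
A^T = [[-2, 3], [-3, 3], [1, -1]]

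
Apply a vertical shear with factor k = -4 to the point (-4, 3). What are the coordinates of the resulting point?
(-4, 19)

Shear matrix for vertical shear with factor k = -4:
[[1, 0], [-4, 1]]
Result: (-4, 3) → (-4, 19)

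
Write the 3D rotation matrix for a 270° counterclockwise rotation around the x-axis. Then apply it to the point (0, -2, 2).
R = [[1, 0, 0], [0, 0, 1], [0, -1, 0]]; R·(0, -2, 2) = (0, 2, 2)

Rotation matrix for 270° around x-axis:
cos(270°) = 0, sin(270°) = -1
R = [[1, 0, 0], [0, 0, 1], [0, -1, 0]]
Apply to (0, -2, 2): R·[0, -2, 2]ᵀ = (0, 2, 2)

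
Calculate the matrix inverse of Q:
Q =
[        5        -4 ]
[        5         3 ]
det(Q) = 35
Q⁻¹ =
[     3/35      4/35 ]
[     -1/7       1/7 ]

For a 2×2 matrix Q = [[a, b], [c, d]] with det(Q) ≠ 0, Q⁻¹ = (1/det(Q)) * [[d, -b], [-c, a]].
det(Q) = (5)*(3) - (-4)*(5) = 15 + 20 = 35.
Q⁻¹ = (1/35) * [[3, 4], [-5, 5]].
Dividing each entry by 35 and reducing:
Q⁻¹ =
[     3/35      4/35 ]
[     -1/7       1/7 ]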